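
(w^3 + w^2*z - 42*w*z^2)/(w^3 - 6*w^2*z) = (w + 7*z)/w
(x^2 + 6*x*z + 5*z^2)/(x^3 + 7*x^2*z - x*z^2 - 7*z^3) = (x + 5*z)/(x^2 + 6*x*z - 7*z^2)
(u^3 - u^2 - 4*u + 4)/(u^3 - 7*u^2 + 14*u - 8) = (u + 2)/(u - 4)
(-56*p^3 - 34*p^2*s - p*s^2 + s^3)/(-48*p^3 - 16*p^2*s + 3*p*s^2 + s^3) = (14*p^2 + 5*p*s - s^2)/(12*p^2 + p*s - s^2)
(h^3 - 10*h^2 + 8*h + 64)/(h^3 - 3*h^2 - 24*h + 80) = (h^2 - 6*h - 16)/(h^2 + h - 20)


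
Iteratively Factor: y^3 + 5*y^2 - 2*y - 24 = (y + 4)*(y^2 + y - 6) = (y + 3)*(y + 4)*(y - 2)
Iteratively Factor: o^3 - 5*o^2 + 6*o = (o - 2)*(o^2 - 3*o) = o*(o - 2)*(o - 3)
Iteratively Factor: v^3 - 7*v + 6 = (v - 2)*(v^2 + 2*v - 3) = (v - 2)*(v - 1)*(v + 3)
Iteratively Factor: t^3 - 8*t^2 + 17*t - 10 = (t - 1)*(t^2 - 7*t + 10) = (t - 2)*(t - 1)*(t - 5)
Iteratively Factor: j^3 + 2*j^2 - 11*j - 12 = (j - 3)*(j^2 + 5*j + 4) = (j - 3)*(j + 4)*(j + 1)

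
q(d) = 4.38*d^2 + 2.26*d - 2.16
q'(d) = 8.76*d + 2.26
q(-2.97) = 29.76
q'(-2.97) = -23.76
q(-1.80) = 7.96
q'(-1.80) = -13.51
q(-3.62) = 47.06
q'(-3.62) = -29.45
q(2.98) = 43.47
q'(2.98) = 28.36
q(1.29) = 8.04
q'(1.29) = 13.56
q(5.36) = 135.79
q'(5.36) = 49.21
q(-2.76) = 24.97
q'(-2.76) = -21.92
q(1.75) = 15.21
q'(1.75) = 17.59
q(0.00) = -2.16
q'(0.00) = 2.26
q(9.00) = 372.96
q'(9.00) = 81.10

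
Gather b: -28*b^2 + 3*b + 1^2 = -28*b^2 + 3*b + 1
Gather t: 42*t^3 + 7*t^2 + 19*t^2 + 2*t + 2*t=42*t^3 + 26*t^2 + 4*t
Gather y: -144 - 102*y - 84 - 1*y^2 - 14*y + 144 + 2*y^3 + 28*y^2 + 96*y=2*y^3 + 27*y^2 - 20*y - 84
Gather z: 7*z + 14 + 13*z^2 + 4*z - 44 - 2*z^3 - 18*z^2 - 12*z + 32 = -2*z^3 - 5*z^2 - z + 2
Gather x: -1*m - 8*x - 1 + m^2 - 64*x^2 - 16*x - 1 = m^2 - m - 64*x^2 - 24*x - 2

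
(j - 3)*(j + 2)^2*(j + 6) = j^4 + 7*j^3 - 2*j^2 - 60*j - 72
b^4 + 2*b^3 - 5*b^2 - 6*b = b*(b - 2)*(b + 1)*(b + 3)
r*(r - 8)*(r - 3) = r^3 - 11*r^2 + 24*r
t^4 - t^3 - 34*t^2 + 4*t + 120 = (t - 6)*(t - 2)*(t + 2)*(t + 5)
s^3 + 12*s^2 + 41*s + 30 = (s + 1)*(s + 5)*(s + 6)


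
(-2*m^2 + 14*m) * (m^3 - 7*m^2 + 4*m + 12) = -2*m^5 + 28*m^4 - 106*m^3 + 32*m^2 + 168*m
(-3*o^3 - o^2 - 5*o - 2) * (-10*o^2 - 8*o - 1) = 30*o^5 + 34*o^4 + 61*o^3 + 61*o^2 + 21*o + 2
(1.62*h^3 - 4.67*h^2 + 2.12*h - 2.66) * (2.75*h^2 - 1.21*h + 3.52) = 4.455*h^5 - 14.8027*h^4 + 17.1831*h^3 - 26.3186*h^2 + 10.681*h - 9.3632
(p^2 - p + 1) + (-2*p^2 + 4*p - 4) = -p^2 + 3*p - 3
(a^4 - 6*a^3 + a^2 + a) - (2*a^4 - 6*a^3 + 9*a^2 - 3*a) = -a^4 - 8*a^2 + 4*a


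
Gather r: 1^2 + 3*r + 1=3*r + 2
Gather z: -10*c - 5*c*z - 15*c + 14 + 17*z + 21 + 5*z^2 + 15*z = -25*c + 5*z^2 + z*(32 - 5*c) + 35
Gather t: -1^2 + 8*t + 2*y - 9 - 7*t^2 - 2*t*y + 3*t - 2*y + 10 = -7*t^2 + t*(11 - 2*y)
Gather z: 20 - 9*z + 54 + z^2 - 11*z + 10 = z^2 - 20*z + 84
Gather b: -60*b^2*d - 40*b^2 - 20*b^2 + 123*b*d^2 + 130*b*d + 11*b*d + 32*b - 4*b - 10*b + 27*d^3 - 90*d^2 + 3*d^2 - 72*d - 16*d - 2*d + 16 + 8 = b^2*(-60*d - 60) + b*(123*d^2 + 141*d + 18) + 27*d^3 - 87*d^2 - 90*d + 24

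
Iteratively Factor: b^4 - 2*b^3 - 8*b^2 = (b)*(b^3 - 2*b^2 - 8*b) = b*(b - 4)*(b^2 + 2*b) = b^2*(b - 4)*(b + 2)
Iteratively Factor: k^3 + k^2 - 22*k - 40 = (k - 5)*(k^2 + 6*k + 8) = (k - 5)*(k + 2)*(k + 4)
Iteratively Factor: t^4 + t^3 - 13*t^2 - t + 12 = (t - 1)*(t^3 + 2*t^2 - 11*t - 12) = (t - 1)*(t + 1)*(t^2 + t - 12) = (t - 1)*(t + 1)*(t + 4)*(t - 3)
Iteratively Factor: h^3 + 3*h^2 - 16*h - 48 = (h - 4)*(h^2 + 7*h + 12) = (h - 4)*(h + 4)*(h + 3)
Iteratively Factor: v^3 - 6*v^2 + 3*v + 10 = (v - 2)*(v^2 - 4*v - 5) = (v - 2)*(v + 1)*(v - 5)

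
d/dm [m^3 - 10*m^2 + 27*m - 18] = 3*m^2 - 20*m + 27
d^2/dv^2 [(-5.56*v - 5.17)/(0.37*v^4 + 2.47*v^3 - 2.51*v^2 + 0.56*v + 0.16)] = (-9.133968*v^7 - 95.456004*v^6 - 314.290482*v^5 - 78.3408300000001*v^4 + 460.4614*v^3 - 208.295454*v^2 + 42.46344*v - 6.398816)/(0.050653*v^12 + 1.014429*v^11 + 5.741142*v^10 + 1.535881*v^9 - 35.81025*v^8 + 54.690165*v^7 - 34.259267*v^6 + 7.155144*v^5 + 2.018928*v^4 - 0.984064*v^3 - 0.04224*v^2 + 0.043008*v + 0.004096)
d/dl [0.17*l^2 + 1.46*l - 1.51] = 0.34*l + 1.46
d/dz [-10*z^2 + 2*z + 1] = 2 - 20*z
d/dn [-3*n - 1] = -3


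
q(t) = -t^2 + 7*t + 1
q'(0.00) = 7.00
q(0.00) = 1.00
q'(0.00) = 7.00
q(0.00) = 1.00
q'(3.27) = 0.46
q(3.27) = 13.20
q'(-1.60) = 10.20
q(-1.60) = -12.76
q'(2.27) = 2.46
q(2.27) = 11.74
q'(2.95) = 1.10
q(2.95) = 12.95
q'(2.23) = 2.54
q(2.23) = 11.64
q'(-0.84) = 8.68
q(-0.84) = -5.59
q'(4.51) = -2.02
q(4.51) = 12.23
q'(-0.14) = 7.28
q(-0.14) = 0.00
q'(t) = 7 - 2*t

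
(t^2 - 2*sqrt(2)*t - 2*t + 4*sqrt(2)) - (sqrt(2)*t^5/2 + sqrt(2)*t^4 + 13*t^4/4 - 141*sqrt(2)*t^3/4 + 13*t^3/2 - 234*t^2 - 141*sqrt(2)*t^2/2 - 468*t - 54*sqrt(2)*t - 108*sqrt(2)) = -sqrt(2)*t^5/2 - 13*t^4/4 - sqrt(2)*t^4 - 13*t^3/2 + 141*sqrt(2)*t^3/4 + 141*sqrt(2)*t^2/2 + 235*t^2 + 52*sqrt(2)*t + 466*t + 112*sqrt(2)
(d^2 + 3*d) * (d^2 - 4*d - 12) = d^4 - d^3 - 24*d^2 - 36*d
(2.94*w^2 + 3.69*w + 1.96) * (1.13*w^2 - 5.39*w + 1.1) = 3.3222*w^4 - 11.6769*w^3 - 14.4403*w^2 - 6.5054*w + 2.156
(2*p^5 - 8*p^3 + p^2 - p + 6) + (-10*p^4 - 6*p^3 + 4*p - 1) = 2*p^5 - 10*p^4 - 14*p^3 + p^2 + 3*p + 5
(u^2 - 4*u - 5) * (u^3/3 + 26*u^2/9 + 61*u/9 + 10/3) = u^5/3 + 14*u^4/9 - 58*u^3/9 - 344*u^2/9 - 425*u/9 - 50/3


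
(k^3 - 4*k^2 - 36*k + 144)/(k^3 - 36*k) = (k - 4)/k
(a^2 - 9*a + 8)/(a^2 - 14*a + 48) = (a - 1)/(a - 6)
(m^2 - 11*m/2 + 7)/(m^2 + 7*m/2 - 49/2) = (m - 2)/(m + 7)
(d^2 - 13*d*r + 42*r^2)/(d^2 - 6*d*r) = (d - 7*r)/d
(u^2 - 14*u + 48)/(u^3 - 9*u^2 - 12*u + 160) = (u - 6)/(u^2 - u - 20)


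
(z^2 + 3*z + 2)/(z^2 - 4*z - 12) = (z + 1)/(z - 6)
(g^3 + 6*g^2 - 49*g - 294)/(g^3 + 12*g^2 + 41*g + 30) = (g^2 - 49)/(g^2 + 6*g + 5)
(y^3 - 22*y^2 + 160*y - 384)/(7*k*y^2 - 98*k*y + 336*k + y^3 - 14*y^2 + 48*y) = (y - 8)/(7*k + y)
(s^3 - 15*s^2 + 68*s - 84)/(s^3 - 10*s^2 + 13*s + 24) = (s^3 - 15*s^2 + 68*s - 84)/(s^3 - 10*s^2 + 13*s + 24)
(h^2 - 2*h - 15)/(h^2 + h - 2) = (h^2 - 2*h - 15)/(h^2 + h - 2)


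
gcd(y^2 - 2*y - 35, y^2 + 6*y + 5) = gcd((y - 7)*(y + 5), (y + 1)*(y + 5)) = y + 5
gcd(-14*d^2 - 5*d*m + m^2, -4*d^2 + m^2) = 2*d + m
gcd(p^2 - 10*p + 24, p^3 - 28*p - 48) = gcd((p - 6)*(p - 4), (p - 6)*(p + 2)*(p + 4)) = p - 6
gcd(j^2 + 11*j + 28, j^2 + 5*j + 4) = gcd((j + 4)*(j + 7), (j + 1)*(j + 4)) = j + 4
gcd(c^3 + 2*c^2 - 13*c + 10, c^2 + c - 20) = c + 5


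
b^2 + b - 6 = (b - 2)*(b + 3)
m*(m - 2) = m^2 - 2*m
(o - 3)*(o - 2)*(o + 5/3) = o^3 - 10*o^2/3 - 7*o/3 + 10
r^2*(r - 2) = r^3 - 2*r^2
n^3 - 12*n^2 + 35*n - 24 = (n - 8)*(n - 3)*(n - 1)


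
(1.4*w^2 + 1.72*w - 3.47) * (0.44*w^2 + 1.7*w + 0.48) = 0.616*w^4 + 3.1368*w^3 + 2.0692*w^2 - 5.0734*w - 1.6656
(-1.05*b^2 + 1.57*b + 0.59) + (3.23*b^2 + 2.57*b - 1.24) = 2.18*b^2 + 4.14*b - 0.65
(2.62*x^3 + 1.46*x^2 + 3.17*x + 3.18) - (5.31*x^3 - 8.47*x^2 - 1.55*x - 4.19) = -2.69*x^3 + 9.93*x^2 + 4.72*x + 7.37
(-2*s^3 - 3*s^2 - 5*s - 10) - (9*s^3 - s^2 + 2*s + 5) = -11*s^3 - 2*s^2 - 7*s - 15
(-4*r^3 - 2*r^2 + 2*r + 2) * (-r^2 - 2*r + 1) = 4*r^5 + 10*r^4 - 2*r^3 - 8*r^2 - 2*r + 2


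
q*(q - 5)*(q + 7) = q^3 + 2*q^2 - 35*q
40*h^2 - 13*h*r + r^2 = (-8*h + r)*(-5*h + r)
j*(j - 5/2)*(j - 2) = j^3 - 9*j^2/2 + 5*j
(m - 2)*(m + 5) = m^2 + 3*m - 10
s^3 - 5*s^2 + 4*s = s*(s - 4)*(s - 1)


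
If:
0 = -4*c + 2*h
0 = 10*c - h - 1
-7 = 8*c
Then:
No Solution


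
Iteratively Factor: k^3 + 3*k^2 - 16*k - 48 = (k - 4)*(k^2 + 7*k + 12) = (k - 4)*(k + 3)*(k + 4)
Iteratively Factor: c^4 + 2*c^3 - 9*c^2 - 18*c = (c + 2)*(c^3 - 9*c) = (c - 3)*(c + 2)*(c^2 + 3*c) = (c - 3)*(c + 2)*(c + 3)*(c)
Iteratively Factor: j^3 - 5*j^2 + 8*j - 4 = (j - 1)*(j^2 - 4*j + 4) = (j - 2)*(j - 1)*(j - 2)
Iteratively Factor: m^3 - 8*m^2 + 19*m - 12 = (m - 3)*(m^2 - 5*m + 4) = (m - 3)*(m - 1)*(m - 4)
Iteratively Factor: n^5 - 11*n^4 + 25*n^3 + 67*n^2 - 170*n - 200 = (n - 4)*(n^4 - 7*n^3 - 3*n^2 + 55*n + 50) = (n - 4)*(n + 1)*(n^3 - 8*n^2 + 5*n + 50) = (n - 5)*(n - 4)*(n + 1)*(n^2 - 3*n - 10) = (n - 5)*(n - 4)*(n + 1)*(n + 2)*(n - 5)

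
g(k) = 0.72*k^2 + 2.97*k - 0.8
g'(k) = 1.44*k + 2.97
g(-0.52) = -2.15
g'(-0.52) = 2.22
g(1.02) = 2.98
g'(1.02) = 4.44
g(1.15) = 3.57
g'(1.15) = 4.63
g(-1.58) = -3.70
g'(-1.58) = 0.69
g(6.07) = 43.76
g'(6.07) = 11.71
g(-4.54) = 0.56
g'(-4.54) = -3.57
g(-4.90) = 1.93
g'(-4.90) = -4.09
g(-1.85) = -3.83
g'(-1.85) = 0.31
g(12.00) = 138.52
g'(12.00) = 20.25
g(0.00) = -0.80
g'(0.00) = 2.97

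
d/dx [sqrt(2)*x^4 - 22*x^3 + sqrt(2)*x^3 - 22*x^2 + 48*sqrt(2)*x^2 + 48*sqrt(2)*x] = 4*sqrt(2)*x^3 - 66*x^2 + 3*sqrt(2)*x^2 - 44*x + 96*sqrt(2)*x + 48*sqrt(2)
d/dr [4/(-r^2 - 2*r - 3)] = 8*(r + 1)/(r^2 + 2*r + 3)^2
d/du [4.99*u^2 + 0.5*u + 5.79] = 9.98*u + 0.5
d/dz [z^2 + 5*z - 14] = 2*z + 5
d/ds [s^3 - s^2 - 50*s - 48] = 3*s^2 - 2*s - 50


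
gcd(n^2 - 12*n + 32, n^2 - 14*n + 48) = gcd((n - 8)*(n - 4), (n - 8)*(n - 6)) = n - 8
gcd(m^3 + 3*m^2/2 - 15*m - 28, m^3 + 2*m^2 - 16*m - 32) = m^2 - 2*m - 8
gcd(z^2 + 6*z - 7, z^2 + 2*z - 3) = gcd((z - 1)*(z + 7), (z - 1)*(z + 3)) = z - 1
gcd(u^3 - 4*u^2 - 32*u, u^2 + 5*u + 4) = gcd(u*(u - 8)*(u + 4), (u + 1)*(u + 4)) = u + 4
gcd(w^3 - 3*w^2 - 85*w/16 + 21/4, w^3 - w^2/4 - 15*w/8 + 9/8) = w - 3/4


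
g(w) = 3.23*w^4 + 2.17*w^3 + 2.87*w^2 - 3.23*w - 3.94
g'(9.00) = 9994.42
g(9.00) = 22973.42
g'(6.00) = 3056.29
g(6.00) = 4734.80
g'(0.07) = -2.79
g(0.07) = -4.15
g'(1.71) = 90.22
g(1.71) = 37.40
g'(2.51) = 256.50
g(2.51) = 168.55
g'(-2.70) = -225.57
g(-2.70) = 154.65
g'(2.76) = 333.84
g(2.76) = 242.06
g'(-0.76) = -9.50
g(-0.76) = 0.30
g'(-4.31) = -941.45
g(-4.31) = 1004.14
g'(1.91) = 121.51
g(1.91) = 58.47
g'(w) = 12.92*w^3 + 6.51*w^2 + 5.74*w - 3.23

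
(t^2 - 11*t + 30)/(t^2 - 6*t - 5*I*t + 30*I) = (t - 5)/(t - 5*I)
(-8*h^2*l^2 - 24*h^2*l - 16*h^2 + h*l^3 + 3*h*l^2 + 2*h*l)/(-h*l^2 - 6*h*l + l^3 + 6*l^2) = h*(8*h*l^2 + 24*h*l + 16*h - l^3 - 3*l^2 - 2*l)/(l*(h*l + 6*h - l^2 - 6*l))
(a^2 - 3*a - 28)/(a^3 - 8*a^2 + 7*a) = (a + 4)/(a*(a - 1))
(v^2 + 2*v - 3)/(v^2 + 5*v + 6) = (v - 1)/(v + 2)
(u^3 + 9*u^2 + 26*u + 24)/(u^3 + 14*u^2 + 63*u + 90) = (u^2 + 6*u + 8)/(u^2 + 11*u + 30)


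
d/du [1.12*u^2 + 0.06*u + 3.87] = 2.24*u + 0.06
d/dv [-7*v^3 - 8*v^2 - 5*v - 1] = -21*v^2 - 16*v - 5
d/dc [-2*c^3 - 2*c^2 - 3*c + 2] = -6*c^2 - 4*c - 3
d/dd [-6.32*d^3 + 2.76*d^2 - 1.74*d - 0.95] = -18.96*d^2 + 5.52*d - 1.74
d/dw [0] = 0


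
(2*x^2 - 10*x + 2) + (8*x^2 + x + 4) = 10*x^2 - 9*x + 6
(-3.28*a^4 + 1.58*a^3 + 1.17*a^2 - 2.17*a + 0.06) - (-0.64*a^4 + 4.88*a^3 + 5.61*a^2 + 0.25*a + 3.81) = -2.64*a^4 - 3.3*a^3 - 4.44*a^2 - 2.42*a - 3.75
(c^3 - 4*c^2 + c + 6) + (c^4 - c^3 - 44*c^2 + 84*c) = c^4 - 48*c^2 + 85*c + 6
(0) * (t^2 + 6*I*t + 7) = 0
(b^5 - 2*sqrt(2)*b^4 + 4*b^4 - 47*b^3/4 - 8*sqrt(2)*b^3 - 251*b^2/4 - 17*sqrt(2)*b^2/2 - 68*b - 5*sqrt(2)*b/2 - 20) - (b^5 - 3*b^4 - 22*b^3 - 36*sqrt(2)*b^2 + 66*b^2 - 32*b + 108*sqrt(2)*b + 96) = -2*sqrt(2)*b^4 + 7*b^4 - 8*sqrt(2)*b^3 + 41*b^3/4 - 515*b^2/4 + 55*sqrt(2)*b^2/2 - 221*sqrt(2)*b/2 - 36*b - 116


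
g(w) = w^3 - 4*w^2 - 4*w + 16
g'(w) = 3*w^2 - 8*w - 4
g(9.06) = 395.10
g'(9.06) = 169.77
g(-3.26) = -48.12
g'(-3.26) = 53.96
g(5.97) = 62.33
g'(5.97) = 55.16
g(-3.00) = -35.00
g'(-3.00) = 47.00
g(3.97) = -0.35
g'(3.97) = 11.52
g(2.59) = -3.82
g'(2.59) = -4.60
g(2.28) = -2.06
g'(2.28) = -6.64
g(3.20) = -4.99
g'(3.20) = 1.12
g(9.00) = 385.00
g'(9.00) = 167.00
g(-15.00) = -4199.00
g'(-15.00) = 791.00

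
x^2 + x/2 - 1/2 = (x - 1/2)*(x + 1)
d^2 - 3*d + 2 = (d - 2)*(d - 1)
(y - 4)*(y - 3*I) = y^2 - 4*y - 3*I*y + 12*I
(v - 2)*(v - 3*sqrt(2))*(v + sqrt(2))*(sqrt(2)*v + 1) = sqrt(2)*v^4 - 3*v^3 - 2*sqrt(2)*v^3 - 8*sqrt(2)*v^2 + 6*v^2 - 6*v + 16*sqrt(2)*v + 12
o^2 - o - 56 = (o - 8)*(o + 7)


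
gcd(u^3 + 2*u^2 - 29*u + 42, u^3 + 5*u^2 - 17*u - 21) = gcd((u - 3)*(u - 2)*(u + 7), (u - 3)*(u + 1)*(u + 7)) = u^2 + 4*u - 21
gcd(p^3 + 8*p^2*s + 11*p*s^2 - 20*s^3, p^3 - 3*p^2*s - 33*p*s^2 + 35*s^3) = p^2 + 4*p*s - 5*s^2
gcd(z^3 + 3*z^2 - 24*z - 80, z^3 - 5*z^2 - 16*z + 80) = z^2 - z - 20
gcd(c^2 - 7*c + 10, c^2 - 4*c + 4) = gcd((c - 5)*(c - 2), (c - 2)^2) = c - 2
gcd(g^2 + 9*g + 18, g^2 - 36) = g + 6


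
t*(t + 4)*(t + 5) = t^3 + 9*t^2 + 20*t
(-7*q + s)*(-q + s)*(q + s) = 7*q^3 - q^2*s - 7*q*s^2 + s^3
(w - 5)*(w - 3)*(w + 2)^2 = w^4 - 4*w^3 - 13*w^2 + 28*w + 60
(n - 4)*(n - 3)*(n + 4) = n^3 - 3*n^2 - 16*n + 48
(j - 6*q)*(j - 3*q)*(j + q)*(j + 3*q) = j^4 - 5*j^3*q - 15*j^2*q^2 + 45*j*q^3 + 54*q^4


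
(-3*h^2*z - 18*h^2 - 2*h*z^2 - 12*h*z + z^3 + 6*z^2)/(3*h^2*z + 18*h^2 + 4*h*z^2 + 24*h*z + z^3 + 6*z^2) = (-3*h + z)/(3*h + z)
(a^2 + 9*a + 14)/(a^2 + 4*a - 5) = (a^2 + 9*a + 14)/(a^2 + 4*a - 5)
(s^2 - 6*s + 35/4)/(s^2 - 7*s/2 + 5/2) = (s - 7/2)/(s - 1)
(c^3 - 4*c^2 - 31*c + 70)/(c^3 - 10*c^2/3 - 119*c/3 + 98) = 3*(c^2 + 3*c - 10)/(3*c^2 + 11*c - 42)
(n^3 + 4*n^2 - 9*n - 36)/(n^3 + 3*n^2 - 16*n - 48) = (n - 3)/(n - 4)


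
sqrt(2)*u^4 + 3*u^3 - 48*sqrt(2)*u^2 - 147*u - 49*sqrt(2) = (u - 7)*(u + 7)*(u + sqrt(2))*(sqrt(2)*u + 1)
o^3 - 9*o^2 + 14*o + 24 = (o - 6)*(o - 4)*(o + 1)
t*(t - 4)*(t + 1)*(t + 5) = t^4 + 2*t^3 - 19*t^2 - 20*t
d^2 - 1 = (d - 1)*(d + 1)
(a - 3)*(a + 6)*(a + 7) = a^3 + 10*a^2 + 3*a - 126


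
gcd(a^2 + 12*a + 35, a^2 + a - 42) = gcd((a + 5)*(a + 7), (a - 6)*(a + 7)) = a + 7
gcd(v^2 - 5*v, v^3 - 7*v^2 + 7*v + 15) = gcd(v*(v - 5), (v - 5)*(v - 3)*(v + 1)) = v - 5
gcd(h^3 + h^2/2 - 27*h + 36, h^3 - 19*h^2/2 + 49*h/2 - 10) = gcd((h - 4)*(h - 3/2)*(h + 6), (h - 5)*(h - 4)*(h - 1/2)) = h - 4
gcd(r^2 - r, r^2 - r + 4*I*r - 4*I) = r - 1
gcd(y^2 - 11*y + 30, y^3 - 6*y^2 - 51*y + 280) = y - 5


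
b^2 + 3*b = b*(b + 3)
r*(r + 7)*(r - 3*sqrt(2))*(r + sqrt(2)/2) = r^4 - 5*sqrt(2)*r^3/2 + 7*r^3 - 35*sqrt(2)*r^2/2 - 3*r^2 - 21*r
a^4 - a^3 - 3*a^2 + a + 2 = (a - 2)*(a - 1)*(a + 1)^2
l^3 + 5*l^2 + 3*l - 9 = (l - 1)*(l + 3)^2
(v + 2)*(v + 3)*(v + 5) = v^3 + 10*v^2 + 31*v + 30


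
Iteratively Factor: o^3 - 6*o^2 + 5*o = (o - 1)*(o^2 - 5*o) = (o - 5)*(o - 1)*(o)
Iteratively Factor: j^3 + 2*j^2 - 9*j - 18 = (j - 3)*(j^2 + 5*j + 6) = (j - 3)*(j + 2)*(j + 3)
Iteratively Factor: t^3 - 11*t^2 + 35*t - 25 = (t - 5)*(t^2 - 6*t + 5) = (t - 5)*(t - 1)*(t - 5)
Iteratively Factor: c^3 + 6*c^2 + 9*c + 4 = (c + 1)*(c^2 + 5*c + 4) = (c + 1)*(c + 4)*(c + 1)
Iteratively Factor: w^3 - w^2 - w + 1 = (w - 1)*(w^2 - 1) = (w - 1)^2*(w + 1)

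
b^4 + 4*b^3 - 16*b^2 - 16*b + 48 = (b - 2)^2*(b + 2)*(b + 6)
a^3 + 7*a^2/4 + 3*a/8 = a*(a + 1/4)*(a + 3/2)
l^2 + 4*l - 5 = (l - 1)*(l + 5)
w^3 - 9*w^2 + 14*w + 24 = (w - 6)*(w - 4)*(w + 1)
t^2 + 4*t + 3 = (t + 1)*(t + 3)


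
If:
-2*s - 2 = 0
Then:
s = -1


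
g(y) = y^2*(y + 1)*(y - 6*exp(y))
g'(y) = y^2*(1 - 6*exp(y))*(y + 1) + y^2*(y - 6*exp(y)) + 2*y*(y + 1)*(y - 6*exp(y)) = y*(-6*y^2*exp(y) + 4*y^2 - 24*y*exp(y) + 3*y - 12*exp(y))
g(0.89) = -20.54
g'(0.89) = -77.40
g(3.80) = -18326.59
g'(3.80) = -31984.27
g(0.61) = -6.25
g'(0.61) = -30.39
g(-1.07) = 0.25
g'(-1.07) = -3.97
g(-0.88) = -0.31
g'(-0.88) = -2.04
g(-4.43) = 303.01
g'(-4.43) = -287.64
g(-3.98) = 193.17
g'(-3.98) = -203.80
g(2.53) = -1644.73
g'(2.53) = -3445.40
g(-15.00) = 47250.01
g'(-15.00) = -12825.00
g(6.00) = -608472.34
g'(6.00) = -899481.07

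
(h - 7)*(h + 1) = h^2 - 6*h - 7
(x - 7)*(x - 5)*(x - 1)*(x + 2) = x^4 - 11*x^3 + 21*x^2 + 59*x - 70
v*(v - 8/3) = v^2 - 8*v/3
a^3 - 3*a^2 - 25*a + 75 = (a - 5)*(a - 3)*(a + 5)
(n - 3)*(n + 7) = n^2 + 4*n - 21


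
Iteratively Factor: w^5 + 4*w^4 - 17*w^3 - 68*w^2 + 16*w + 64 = (w - 1)*(w^4 + 5*w^3 - 12*w^2 - 80*w - 64) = (w - 4)*(w - 1)*(w^3 + 9*w^2 + 24*w + 16) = (w - 4)*(w - 1)*(w + 4)*(w^2 + 5*w + 4) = (w - 4)*(w - 1)*(w + 1)*(w + 4)*(w + 4)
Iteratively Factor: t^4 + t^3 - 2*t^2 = (t)*(t^3 + t^2 - 2*t) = t*(t + 2)*(t^2 - t) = t^2*(t + 2)*(t - 1)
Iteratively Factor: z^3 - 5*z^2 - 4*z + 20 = (z + 2)*(z^2 - 7*z + 10) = (z - 5)*(z + 2)*(z - 2)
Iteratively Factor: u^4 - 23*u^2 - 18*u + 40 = (u + 2)*(u^3 - 2*u^2 - 19*u + 20) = (u - 1)*(u + 2)*(u^2 - u - 20) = (u - 1)*(u + 2)*(u + 4)*(u - 5)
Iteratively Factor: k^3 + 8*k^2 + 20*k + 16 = (k + 4)*(k^2 + 4*k + 4) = (k + 2)*(k + 4)*(k + 2)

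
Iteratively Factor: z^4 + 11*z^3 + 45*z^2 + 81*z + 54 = (z + 3)*(z^3 + 8*z^2 + 21*z + 18) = (z + 2)*(z + 3)*(z^2 + 6*z + 9) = (z + 2)*(z + 3)^2*(z + 3)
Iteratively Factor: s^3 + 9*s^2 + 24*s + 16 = (s + 1)*(s^2 + 8*s + 16) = (s + 1)*(s + 4)*(s + 4)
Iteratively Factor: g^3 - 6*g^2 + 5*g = (g - 1)*(g^2 - 5*g) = g*(g - 1)*(g - 5)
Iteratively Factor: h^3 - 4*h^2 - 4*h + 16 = (h - 4)*(h^2 - 4) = (h - 4)*(h + 2)*(h - 2)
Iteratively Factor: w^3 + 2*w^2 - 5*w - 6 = (w + 3)*(w^2 - w - 2) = (w + 1)*(w + 3)*(w - 2)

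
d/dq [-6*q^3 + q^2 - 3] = 2*q*(1 - 9*q)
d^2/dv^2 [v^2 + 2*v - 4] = 2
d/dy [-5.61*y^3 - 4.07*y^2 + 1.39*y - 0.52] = -16.83*y^2 - 8.14*y + 1.39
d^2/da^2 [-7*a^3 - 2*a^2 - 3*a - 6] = -42*a - 4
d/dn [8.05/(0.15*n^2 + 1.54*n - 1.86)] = (-2.415*n - 12.397)/(0.15*n^2 + 1.54*n - 1.86)^2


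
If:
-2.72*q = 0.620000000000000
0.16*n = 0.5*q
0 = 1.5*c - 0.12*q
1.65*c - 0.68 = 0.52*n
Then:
No Solution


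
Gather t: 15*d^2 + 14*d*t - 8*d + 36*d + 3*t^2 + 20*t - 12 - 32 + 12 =15*d^2 + 28*d + 3*t^2 + t*(14*d + 20) - 32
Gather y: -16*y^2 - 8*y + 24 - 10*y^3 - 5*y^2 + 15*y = -10*y^3 - 21*y^2 + 7*y + 24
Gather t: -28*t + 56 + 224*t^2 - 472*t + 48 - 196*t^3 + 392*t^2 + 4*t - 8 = -196*t^3 + 616*t^2 - 496*t + 96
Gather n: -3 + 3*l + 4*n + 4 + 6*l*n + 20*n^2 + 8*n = 3*l + 20*n^2 + n*(6*l + 12) + 1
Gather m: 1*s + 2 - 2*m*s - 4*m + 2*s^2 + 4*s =m*(-2*s - 4) + 2*s^2 + 5*s + 2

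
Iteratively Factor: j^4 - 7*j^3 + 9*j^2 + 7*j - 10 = (j - 2)*(j^3 - 5*j^2 - j + 5) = (j - 2)*(j + 1)*(j^2 - 6*j + 5) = (j - 2)*(j - 1)*(j + 1)*(j - 5)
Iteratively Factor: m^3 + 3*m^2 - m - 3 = (m + 1)*(m^2 + 2*m - 3) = (m + 1)*(m + 3)*(m - 1)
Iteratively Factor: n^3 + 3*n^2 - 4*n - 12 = (n - 2)*(n^2 + 5*n + 6) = (n - 2)*(n + 2)*(n + 3)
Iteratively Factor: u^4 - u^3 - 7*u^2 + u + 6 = (u - 3)*(u^3 + 2*u^2 - u - 2) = (u - 3)*(u + 2)*(u^2 - 1) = (u - 3)*(u + 1)*(u + 2)*(u - 1)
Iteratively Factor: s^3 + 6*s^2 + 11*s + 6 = (s + 1)*(s^2 + 5*s + 6) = (s + 1)*(s + 2)*(s + 3)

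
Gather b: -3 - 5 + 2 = -6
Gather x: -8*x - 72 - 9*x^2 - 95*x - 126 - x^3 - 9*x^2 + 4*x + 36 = -x^3 - 18*x^2 - 99*x - 162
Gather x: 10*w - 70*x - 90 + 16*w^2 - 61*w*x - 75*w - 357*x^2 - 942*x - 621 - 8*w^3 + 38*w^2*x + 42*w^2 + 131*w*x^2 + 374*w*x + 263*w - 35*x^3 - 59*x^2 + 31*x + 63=-8*w^3 + 58*w^2 + 198*w - 35*x^3 + x^2*(131*w - 416) + x*(38*w^2 + 313*w - 981) - 648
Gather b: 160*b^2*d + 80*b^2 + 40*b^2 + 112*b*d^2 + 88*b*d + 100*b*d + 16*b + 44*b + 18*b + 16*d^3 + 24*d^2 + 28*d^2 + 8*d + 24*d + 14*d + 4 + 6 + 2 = b^2*(160*d + 120) + b*(112*d^2 + 188*d + 78) + 16*d^3 + 52*d^2 + 46*d + 12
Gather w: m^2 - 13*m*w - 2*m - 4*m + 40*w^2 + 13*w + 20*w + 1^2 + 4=m^2 - 6*m + 40*w^2 + w*(33 - 13*m) + 5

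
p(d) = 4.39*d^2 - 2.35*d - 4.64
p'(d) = 8.78*d - 2.35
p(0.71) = -4.10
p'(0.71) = 3.88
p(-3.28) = 50.30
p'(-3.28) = -31.15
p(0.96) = -2.85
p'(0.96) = 6.08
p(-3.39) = 53.78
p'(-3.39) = -32.11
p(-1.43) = 7.70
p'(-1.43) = -14.91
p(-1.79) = 13.63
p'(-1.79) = -18.07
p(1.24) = -0.80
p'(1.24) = 8.54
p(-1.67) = 11.53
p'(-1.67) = -17.01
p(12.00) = 599.32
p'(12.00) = 103.01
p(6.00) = 139.30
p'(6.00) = 50.33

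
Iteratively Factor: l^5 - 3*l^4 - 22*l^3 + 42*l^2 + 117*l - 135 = (l + 3)*(l^4 - 6*l^3 - 4*l^2 + 54*l - 45) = (l - 1)*(l + 3)*(l^3 - 5*l^2 - 9*l + 45) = (l - 1)*(l + 3)^2*(l^2 - 8*l + 15) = (l - 5)*(l - 1)*(l + 3)^2*(l - 3)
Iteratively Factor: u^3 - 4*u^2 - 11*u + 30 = (u - 2)*(u^2 - 2*u - 15) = (u - 2)*(u + 3)*(u - 5)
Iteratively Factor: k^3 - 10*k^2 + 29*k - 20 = (k - 1)*(k^2 - 9*k + 20) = (k - 4)*(k - 1)*(k - 5)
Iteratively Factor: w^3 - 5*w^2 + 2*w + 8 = (w + 1)*(w^2 - 6*w + 8) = (w - 2)*(w + 1)*(w - 4)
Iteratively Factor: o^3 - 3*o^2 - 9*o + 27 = (o - 3)*(o^2 - 9) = (o - 3)^2*(o + 3)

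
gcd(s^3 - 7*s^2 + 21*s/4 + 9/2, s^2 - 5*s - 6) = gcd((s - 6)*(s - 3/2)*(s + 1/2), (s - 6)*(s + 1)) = s - 6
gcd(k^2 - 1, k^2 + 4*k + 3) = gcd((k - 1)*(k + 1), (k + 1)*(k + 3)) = k + 1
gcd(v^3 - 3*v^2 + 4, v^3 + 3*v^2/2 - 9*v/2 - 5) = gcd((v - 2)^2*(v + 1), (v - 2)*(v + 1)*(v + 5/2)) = v^2 - v - 2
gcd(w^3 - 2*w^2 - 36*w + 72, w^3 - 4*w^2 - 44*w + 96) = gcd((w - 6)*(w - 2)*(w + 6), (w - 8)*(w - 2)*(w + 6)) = w^2 + 4*w - 12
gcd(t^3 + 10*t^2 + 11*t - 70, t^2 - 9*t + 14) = t - 2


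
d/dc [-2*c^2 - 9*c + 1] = -4*c - 9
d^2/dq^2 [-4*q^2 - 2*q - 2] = -8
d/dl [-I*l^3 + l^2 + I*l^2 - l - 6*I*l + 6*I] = -3*I*l^2 + 2*l*(1 + I) - 1 - 6*I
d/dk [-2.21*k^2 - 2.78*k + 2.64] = -4.42*k - 2.78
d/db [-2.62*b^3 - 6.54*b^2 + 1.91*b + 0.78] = -7.86*b^2 - 13.08*b + 1.91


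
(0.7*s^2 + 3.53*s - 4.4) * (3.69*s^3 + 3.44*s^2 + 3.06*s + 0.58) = 2.583*s^5 + 15.4337*s^4 - 1.9508*s^3 - 3.9282*s^2 - 11.4166*s - 2.552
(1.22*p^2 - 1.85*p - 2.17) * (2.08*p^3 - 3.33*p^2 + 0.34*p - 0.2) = 2.5376*p^5 - 7.9106*p^4 + 2.0617*p^3 + 6.3531*p^2 - 0.3678*p + 0.434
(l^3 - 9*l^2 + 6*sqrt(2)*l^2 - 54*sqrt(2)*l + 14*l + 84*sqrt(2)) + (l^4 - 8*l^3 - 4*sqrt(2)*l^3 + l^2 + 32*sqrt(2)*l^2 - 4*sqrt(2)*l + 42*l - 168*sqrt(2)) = l^4 - 7*l^3 - 4*sqrt(2)*l^3 - 8*l^2 + 38*sqrt(2)*l^2 - 58*sqrt(2)*l + 56*l - 84*sqrt(2)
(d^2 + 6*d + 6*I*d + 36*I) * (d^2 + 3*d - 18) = d^4 + 9*d^3 + 6*I*d^3 + 54*I*d^2 - 108*d - 648*I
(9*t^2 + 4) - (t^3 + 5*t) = -t^3 + 9*t^2 - 5*t + 4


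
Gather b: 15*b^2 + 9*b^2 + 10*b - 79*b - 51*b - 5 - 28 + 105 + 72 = 24*b^2 - 120*b + 144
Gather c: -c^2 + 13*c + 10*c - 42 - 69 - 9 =-c^2 + 23*c - 120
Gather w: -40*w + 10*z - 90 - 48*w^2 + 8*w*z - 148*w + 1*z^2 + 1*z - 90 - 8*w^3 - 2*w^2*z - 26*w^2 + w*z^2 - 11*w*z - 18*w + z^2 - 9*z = -8*w^3 + w^2*(-2*z - 74) + w*(z^2 - 3*z - 206) + 2*z^2 + 2*z - 180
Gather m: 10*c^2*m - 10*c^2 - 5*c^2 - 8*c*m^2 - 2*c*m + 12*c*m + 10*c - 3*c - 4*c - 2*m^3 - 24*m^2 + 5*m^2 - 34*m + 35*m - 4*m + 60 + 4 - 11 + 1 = -15*c^2 + 3*c - 2*m^3 + m^2*(-8*c - 19) + m*(10*c^2 + 10*c - 3) + 54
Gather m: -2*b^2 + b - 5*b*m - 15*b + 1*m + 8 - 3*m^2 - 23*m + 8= -2*b^2 - 14*b - 3*m^2 + m*(-5*b - 22) + 16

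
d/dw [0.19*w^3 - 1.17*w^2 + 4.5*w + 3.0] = 0.57*w^2 - 2.34*w + 4.5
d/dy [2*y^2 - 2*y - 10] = 4*y - 2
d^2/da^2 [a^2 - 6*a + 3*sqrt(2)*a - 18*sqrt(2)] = 2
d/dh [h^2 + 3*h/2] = 2*h + 3/2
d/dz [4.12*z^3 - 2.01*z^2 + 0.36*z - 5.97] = 12.36*z^2 - 4.02*z + 0.36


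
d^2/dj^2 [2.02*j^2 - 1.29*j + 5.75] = 4.04000000000000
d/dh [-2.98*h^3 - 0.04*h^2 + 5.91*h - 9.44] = -8.94*h^2 - 0.08*h + 5.91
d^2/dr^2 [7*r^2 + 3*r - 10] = 14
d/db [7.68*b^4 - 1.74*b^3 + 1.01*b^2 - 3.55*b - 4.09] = 30.72*b^3 - 5.22*b^2 + 2.02*b - 3.55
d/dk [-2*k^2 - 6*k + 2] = -4*k - 6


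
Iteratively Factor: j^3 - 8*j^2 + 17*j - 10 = (j - 2)*(j^2 - 6*j + 5) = (j - 5)*(j - 2)*(j - 1)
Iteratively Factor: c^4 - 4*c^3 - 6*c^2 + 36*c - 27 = (c - 1)*(c^3 - 3*c^2 - 9*c + 27) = (c - 1)*(c + 3)*(c^2 - 6*c + 9) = (c - 3)*(c - 1)*(c + 3)*(c - 3)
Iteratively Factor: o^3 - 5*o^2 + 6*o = (o - 3)*(o^2 - 2*o) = o*(o - 3)*(o - 2)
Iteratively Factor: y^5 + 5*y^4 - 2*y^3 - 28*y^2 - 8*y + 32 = (y - 1)*(y^4 + 6*y^3 + 4*y^2 - 24*y - 32) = (y - 2)*(y - 1)*(y^3 + 8*y^2 + 20*y + 16) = (y - 2)*(y - 1)*(y + 4)*(y^2 + 4*y + 4) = (y - 2)*(y - 1)*(y + 2)*(y + 4)*(y + 2)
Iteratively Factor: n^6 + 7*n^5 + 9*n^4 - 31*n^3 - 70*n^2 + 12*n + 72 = (n + 3)*(n^5 + 4*n^4 - 3*n^3 - 22*n^2 - 4*n + 24) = (n - 1)*(n + 3)*(n^4 + 5*n^3 + 2*n^2 - 20*n - 24) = (n - 1)*(n + 3)^2*(n^3 + 2*n^2 - 4*n - 8) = (n - 2)*(n - 1)*(n + 3)^2*(n^2 + 4*n + 4) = (n - 2)*(n - 1)*(n + 2)*(n + 3)^2*(n + 2)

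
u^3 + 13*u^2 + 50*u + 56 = (u + 2)*(u + 4)*(u + 7)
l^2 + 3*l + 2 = (l + 1)*(l + 2)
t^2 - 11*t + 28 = (t - 7)*(t - 4)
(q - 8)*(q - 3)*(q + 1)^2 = q^4 - 9*q^3 + 3*q^2 + 37*q + 24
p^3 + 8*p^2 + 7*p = p*(p + 1)*(p + 7)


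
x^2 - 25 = (x - 5)*(x + 5)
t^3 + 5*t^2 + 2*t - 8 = (t - 1)*(t + 2)*(t + 4)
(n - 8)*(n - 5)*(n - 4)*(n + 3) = n^4 - 14*n^3 + 41*n^2 + 116*n - 480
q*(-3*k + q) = -3*k*q + q^2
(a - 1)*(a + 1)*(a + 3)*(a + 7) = a^4 + 10*a^3 + 20*a^2 - 10*a - 21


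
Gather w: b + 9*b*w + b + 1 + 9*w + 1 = 2*b + w*(9*b + 9) + 2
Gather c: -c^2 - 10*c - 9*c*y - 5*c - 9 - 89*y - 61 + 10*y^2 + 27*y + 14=-c^2 + c*(-9*y - 15) + 10*y^2 - 62*y - 56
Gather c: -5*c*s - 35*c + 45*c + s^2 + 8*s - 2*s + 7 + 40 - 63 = c*(10 - 5*s) + s^2 + 6*s - 16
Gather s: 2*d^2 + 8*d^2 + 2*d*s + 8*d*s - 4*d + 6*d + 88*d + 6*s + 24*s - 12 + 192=10*d^2 + 90*d + s*(10*d + 30) + 180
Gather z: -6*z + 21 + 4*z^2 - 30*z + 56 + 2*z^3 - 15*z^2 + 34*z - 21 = 2*z^3 - 11*z^2 - 2*z + 56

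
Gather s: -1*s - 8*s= -9*s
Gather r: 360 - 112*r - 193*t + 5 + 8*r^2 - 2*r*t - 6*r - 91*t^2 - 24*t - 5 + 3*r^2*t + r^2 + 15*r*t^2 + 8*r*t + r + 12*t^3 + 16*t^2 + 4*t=r^2*(3*t + 9) + r*(15*t^2 + 6*t - 117) + 12*t^3 - 75*t^2 - 213*t + 360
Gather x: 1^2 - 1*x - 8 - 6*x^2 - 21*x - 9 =-6*x^2 - 22*x - 16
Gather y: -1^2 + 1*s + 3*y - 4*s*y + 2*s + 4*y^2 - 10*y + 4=3*s + 4*y^2 + y*(-4*s - 7) + 3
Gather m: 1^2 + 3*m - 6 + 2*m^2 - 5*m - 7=2*m^2 - 2*m - 12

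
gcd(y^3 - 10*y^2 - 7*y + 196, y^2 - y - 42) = y - 7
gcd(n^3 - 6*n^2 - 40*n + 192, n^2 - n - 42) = n + 6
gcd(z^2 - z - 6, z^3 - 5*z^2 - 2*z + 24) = z^2 - z - 6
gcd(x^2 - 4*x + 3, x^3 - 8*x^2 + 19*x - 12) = x^2 - 4*x + 3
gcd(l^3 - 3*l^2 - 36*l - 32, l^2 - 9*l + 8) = l - 8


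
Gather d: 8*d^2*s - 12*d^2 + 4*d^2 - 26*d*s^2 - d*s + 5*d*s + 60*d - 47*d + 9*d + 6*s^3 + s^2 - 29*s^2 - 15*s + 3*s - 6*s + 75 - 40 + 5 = d^2*(8*s - 8) + d*(-26*s^2 + 4*s + 22) + 6*s^3 - 28*s^2 - 18*s + 40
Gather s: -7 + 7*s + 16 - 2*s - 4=5*s + 5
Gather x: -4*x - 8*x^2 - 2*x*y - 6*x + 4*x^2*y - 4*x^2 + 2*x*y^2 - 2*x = x^2*(4*y - 12) + x*(2*y^2 - 2*y - 12)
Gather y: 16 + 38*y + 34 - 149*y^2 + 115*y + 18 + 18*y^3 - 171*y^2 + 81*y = 18*y^3 - 320*y^2 + 234*y + 68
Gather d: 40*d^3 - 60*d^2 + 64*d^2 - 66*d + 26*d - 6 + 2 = 40*d^3 + 4*d^2 - 40*d - 4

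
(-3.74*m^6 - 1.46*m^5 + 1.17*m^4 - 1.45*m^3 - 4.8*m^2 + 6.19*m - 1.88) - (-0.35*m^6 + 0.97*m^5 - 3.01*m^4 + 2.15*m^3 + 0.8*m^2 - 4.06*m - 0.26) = -3.39*m^6 - 2.43*m^5 + 4.18*m^4 - 3.6*m^3 - 5.6*m^2 + 10.25*m - 1.62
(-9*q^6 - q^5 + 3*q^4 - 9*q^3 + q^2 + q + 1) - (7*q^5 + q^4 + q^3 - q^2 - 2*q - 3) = -9*q^6 - 8*q^5 + 2*q^4 - 10*q^3 + 2*q^2 + 3*q + 4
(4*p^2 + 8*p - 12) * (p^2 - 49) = 4*p^4 + 8*p^3 - 208*p^2 - 392*p + 588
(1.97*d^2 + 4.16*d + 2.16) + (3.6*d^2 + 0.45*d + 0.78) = 5.57*d^2 + 4.61*d + 2.94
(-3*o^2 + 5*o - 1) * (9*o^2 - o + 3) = -27*o^4 + 48*o^3 - 23*o^2 + 16*o - 3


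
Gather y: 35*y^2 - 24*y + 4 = 35*y^2 - 24*y + 4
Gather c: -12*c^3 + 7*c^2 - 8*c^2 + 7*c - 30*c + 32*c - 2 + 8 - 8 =-12*c^3 - c^2 + 9*c - 2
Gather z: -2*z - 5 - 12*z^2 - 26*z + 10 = -12*z^2 - 28*z + 5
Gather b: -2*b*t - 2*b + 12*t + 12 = b*(-2*t - 2) + 12*t + 12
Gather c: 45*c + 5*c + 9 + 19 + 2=50*c + 30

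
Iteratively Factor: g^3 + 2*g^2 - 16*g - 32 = (g + 4)*(g^2 - 2*g - 8) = (g - 4)*(g + 4)*(g + 2)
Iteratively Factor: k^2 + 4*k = (k + 4)*(k)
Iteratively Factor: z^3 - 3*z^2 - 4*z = (z - 4)*(z^2 + z) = z*(z - 4)*(z + 1)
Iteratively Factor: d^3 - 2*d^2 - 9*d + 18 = (d - 3)*(d^2 + d - 6) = (d - 3)*(d + 3)*(d - 2)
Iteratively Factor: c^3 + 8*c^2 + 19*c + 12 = (c + 4)*(c^2 + 4*c + 3) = (c + 1)*(c + 4)*(c + 3)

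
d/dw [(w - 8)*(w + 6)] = 2*w - 2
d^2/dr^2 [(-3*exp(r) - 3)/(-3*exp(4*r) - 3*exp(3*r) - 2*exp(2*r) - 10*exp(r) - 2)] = (243*exp(8*r) + 729*exp(7*r) + 765*exp(6*r) - 297*exp(5*r) - 636*exp(4*r) - 354*exp(3*r) - 54*exp(2*r) + 192*exp(r) - 48)*exp(r)/(27*exp(12*r) + 81*exp(11*r) + 135*exp(10*r) + 405*exp(9*r) + 684*exp(8*r) + 774*exp(7*r) + 1394*exp(6*r) + 1452*exp(5*r) + 1020*exp(4*r) + 1276*exp(3*r) + 624*exp(2*r) + 120*exp(r) + 8)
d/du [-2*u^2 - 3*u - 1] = -4*u - 3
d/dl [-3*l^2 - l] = -6*l - 1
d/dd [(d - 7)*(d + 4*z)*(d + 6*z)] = 3*d^2 + 20*d*z - 14*d + 24*z^2 - 70*z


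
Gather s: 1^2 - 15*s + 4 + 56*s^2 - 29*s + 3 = 56*s^2 - 44*s + 8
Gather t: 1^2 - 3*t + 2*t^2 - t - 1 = 2*t^2 - 4*t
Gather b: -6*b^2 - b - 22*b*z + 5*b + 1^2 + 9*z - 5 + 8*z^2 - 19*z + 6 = -6*b^2 + b*(4 - 22*z) + 8*z^2 - 10*z + 2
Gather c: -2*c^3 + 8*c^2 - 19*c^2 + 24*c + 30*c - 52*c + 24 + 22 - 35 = -2*c^3 - 11*c^2 + 2*c + 11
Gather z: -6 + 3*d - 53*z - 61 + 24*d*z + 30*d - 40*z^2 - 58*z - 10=33*d - 40*z^2 + z*(24*d - 111) - 77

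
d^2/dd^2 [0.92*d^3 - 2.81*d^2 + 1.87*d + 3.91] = 5.52*d - 5.62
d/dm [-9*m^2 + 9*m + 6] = 9 - 18*m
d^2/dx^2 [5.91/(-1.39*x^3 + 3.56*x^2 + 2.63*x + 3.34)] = ((49.2894*x - 42.0792)*(-1.39*x^3 + 3.56*x^2 + 2.63*x + 3.34) + 5.91*(-8.34*x^2 + 14.24*x + 5.26)*(-4.17*x^2 + 7.12*x + 2.63))/(-1.39*x^3 + 3.56*x^2 + 2.63*x + 3.34)^3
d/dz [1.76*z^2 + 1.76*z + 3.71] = 3.52*z + 1.76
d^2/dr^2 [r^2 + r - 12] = 2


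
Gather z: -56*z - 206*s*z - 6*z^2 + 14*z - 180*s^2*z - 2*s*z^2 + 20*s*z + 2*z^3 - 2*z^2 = 2*z^3 + z^2*(-2*s - 8) + z*(-180*s^2 - 186*s - 42)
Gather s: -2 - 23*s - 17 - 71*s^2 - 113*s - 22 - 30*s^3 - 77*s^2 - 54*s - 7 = -30*s^3 - 148*s^2 - 190*s - 48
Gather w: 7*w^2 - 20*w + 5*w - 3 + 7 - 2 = 7*w^2 - 15*w + 2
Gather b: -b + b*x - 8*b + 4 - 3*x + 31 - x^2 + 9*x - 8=b*(x - 9) - x^2 + 6*x + 27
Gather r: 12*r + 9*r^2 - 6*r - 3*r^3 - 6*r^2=-3*r^3 + 3*r^2 + 6*r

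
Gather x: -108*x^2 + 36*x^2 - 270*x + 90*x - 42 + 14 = -72*x^2 - 180*x - 28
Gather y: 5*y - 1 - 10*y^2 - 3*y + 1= -10*y^2 + 2*y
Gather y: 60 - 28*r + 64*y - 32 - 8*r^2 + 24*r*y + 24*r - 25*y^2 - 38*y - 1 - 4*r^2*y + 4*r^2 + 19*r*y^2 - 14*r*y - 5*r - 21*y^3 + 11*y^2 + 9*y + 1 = -4*r^2 - 9*r - 21*y^3 + y^2*(19*r - 14) + y*(-4*r^2 + 10*r + 35) + 28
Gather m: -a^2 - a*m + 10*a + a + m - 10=-a^2 + 11*a + m*(1 - a) - 10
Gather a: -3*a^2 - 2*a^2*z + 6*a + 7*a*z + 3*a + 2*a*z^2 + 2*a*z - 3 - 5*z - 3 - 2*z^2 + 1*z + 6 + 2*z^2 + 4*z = a^2*(-2*z - 3) + a*(2*z^2 + 9*z + 9)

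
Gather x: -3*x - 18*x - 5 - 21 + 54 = 28 - 21*x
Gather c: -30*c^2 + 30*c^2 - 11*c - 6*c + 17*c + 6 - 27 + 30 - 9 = 0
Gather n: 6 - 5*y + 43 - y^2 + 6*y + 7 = -y^2 + y + 56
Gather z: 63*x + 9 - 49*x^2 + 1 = -49*x^2 + 63*x + 10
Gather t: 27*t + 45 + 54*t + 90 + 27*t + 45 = 108*t + 180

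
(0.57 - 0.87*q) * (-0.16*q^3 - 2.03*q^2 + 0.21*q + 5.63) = 0.1392*q^4 + 1.6749*q^3 - 1.3398*q^2 - 4.7784*q + 3.2091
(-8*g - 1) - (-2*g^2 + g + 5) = 2*g^2 - 9*g - 6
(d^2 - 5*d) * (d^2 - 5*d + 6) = d^4 - 10*d^3 + 31*d^2 - 30*d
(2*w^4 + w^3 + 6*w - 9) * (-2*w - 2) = -4*w^5 - 6*w^4 - 2*w^3 - 12*w^2 + 6*w + 18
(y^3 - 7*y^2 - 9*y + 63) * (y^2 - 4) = y^5 - 7*y^4 - 13*y^3 + 91*y^2 + 36*y - 252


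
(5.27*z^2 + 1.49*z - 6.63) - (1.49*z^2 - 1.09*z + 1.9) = 3.78*z^2 + 2.58*z - 8.53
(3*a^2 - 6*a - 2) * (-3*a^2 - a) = -9*a^4 + 15*a^3 + 12*a^2 + 2*a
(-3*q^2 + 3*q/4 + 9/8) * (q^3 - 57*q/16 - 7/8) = -3*q^5 + 3*q^4/4 + 189*q^3/16 - 3*q^2/64 - 597*q/128 - 63/64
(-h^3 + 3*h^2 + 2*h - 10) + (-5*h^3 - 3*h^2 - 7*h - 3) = -6*h^3 - 5*h - 13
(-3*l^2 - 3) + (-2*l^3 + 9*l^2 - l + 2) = -2*l^3 + 6*l^2 - l - 1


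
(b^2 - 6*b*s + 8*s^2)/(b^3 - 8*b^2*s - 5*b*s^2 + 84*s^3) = (-b + 2*s)/(-b^2 + 4*b*s + 21*s^2)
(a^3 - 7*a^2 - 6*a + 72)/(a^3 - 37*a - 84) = (a^2 - 10*a + 24)/(a^2 - 3*a - 28)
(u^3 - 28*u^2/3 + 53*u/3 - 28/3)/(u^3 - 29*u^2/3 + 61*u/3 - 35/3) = (3*u - 4)/(3*u - 5)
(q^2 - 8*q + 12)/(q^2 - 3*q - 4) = (-q^2 + 8*q - 12)/(-q^2 + 3*q + 4)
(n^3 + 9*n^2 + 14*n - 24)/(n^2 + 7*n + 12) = (n^2 + 5*n - 6)/(n + 3)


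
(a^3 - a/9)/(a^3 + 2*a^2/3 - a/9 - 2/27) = 3*a/(3*a + 2)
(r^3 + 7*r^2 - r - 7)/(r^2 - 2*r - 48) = (-r^3 - 7*r^2 + r + 7)/(-r^2 + 2*r + 48)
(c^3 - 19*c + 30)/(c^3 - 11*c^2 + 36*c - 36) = (c + 5)/(c - 6)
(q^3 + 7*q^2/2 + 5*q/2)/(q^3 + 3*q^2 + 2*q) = (q + 5/2)/(q + 2)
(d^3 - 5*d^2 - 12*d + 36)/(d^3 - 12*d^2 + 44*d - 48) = (d + 3)/(d - 4)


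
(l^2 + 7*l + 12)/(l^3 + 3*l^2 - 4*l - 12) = (l + 4)/(l^2 - 4)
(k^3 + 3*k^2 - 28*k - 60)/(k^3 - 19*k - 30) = (k + 6)/(k + 3)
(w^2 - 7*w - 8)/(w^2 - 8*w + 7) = (w^2 - 7*w - 8)/(w^2 - 8*w + 7)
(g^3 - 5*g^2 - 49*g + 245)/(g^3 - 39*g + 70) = (g - 7)/(g - 2)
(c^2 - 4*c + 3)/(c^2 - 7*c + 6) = (c - 3)/(c - 6)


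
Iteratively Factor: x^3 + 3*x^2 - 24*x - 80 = (x + 4)*(x^2 - x - 20) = (x + 4)^2*(x - 5)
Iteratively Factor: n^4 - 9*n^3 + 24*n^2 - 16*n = (n)*(n^3 - 9*n^2 + 24*n - 16) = n*(n - 1)*(n^2 - 8*n + 16) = n*(n - 4)*(n - 1)*(n - 4)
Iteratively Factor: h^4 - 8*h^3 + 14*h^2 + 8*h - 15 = (h + 1)*(h^3 - 9*h^2 + 23*h - 15) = (h - 5)*(h + 1)*(h^2 - 4*h + 3) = (h - 5)*(h - 1)*(h + 1)*(h - 3)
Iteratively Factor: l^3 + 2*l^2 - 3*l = (l + 3)*(l^2 - l) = (l - 1)*(l + 3)*(l)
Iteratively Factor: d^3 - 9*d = (d)*(d^2 - 9) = d*(d - 3)*(d + 3)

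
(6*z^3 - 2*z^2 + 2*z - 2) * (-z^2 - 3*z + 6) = -6*z^5 - 16*z^4 + 40*z^3 - 16*z^2 + 18*z - 12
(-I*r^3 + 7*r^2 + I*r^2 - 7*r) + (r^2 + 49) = -I*r^3 + 8*r^2 + I*r^2 - 7*r + 49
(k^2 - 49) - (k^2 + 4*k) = -4*k - 49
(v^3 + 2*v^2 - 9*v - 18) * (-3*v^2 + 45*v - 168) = -3*v^5 + 39*v^4 - 51*v^3 - 687*v^2 + 702*v + 3024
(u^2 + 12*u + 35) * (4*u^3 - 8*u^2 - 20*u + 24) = 4*u^5 + 40*u^4 + 24*u^3 - 496*u^2 - 412*u + 840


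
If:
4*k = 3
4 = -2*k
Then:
No Solution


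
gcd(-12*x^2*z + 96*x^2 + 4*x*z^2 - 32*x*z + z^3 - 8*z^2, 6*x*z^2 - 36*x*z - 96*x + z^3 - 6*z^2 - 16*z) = 6*x*z - 48*x + z^2 - 8*z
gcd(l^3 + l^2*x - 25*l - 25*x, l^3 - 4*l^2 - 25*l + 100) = l^2 - 25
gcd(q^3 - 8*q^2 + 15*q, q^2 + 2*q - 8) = 1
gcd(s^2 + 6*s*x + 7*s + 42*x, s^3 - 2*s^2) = 1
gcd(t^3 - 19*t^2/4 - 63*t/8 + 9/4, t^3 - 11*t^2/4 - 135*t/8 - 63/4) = t^2 - 9*t/2 - 9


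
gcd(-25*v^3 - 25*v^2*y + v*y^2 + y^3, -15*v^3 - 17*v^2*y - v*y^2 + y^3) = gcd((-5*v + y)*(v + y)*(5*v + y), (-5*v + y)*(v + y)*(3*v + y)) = -5*v^2 - 4*v*y + y^2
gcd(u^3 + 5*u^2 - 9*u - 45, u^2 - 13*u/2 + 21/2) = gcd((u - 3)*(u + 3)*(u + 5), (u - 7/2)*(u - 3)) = u - 3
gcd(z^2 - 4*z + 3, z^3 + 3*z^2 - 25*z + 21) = z^2 - 4*z + 3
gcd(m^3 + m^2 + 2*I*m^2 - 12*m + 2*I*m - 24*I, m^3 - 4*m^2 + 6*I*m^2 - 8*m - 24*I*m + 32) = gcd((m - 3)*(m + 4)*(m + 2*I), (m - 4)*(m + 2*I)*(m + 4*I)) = m + 2*I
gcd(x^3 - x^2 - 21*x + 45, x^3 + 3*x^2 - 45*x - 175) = x + 5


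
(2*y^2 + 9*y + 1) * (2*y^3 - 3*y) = 4*y^5 + 18*y^4 - 4*y^3 - 27*y^2 - 3*y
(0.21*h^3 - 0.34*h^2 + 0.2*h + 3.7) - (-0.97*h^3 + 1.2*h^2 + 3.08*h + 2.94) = 1.18*h^3 - 1.54*h^2 - 2.88*h + 0.76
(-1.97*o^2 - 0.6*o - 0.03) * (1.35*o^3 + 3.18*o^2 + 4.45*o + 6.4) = -2.6595*o^5 - 7.0746*o^4 - 10.715*o^3 - 15.3734*o^2 - 3.9735*o - 0.192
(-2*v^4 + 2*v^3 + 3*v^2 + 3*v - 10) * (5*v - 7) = -10*v^5 + 24*v^4 + v^3 - 6*v^2 - 71*v + 70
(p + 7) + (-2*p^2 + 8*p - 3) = -2*p^2 + 9*p + 4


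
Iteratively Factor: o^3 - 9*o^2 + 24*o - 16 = (o - 4)*(o^2 - 5*o + 4) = (o - 4)^2*(o - 1)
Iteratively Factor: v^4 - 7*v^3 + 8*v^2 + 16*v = (v + 1)*(v^3 - 8*v^2 + 16*v) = (v - 4)*(v + 1)*(v^2 - 4*v) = v*(v - 4)*(v + 1)*(v - 4)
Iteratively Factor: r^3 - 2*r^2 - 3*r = (r + 1)*(r^2 - 3*r) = r*(r + 1)*(r - 3)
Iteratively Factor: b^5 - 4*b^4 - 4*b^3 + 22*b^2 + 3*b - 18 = (b - 3)*(b^4 - b^3 - 7*b^2 + b + 6) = (b - 3)^2*(b^3 + 2*b^2 - b - 2) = (b - 3)^2*(b - 1)*(b^2 + 3*b + 2) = (b - 3)^2*(b - 1)*(b + 1)*(b + 2)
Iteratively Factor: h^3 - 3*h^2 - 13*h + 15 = (h - 1)*(h^2 - 2*h - 15) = (h - 1)*(h + 3)*(h - 5)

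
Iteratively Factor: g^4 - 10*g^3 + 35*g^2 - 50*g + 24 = (g - 3)*(g^3 - 7*g^2 + 14*g - 8) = (g - 3)*(g - 2)*(g^2 - 5*g + 4) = (g - 3)*(g - 2)*(g - 1)*(g - 4)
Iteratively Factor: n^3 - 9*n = (n + 3)*(n^2 - 3*n) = n*(n + 3)*(n - 3)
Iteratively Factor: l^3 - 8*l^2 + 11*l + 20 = (l + 1)*(l^2 - 9*l + 20) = (l - 5)*(l + 1)*(l - 4)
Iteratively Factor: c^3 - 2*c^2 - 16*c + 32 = (c - 4)*(c^2 + 2*c - 8) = (c - 4)*(c - 2)*(c + 4)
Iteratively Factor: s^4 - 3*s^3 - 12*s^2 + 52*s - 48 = (s - 2)*(s^3 - s^2 - 14*s + 24) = (s - 2)^2*(s^2 + s - 12) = (s - 2)^2*(s + 4)*(s - 3)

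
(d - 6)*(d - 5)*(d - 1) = d^3 - 12*d^2 + 41*d - 30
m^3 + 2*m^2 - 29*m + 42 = (m - 3)*(m - 2)*(m + 7)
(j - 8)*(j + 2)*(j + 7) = j^3 + j^2 - 58*j - 112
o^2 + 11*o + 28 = (o + 4)*(o + 7)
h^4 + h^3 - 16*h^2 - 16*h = h*(h - 4)*(h + 1)*(h + 4)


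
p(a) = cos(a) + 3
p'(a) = -sin(a)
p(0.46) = 3.90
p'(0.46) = -0.44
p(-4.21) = 2.52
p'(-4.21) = -0.88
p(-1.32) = 3.25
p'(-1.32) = 0.97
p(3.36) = 2.02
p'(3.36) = 0.22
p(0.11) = 3.99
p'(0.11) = -0.11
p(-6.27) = 4.00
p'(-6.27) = -0.01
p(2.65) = 2.12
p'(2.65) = -0.47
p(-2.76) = 2.07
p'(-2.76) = 0.37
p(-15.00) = 2.24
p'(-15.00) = 0.65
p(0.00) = 4.00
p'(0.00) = 0.00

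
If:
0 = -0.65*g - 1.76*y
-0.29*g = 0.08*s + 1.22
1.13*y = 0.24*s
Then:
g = -8.09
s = 14.06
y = 2.99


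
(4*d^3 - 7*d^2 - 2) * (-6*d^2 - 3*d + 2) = -24*d^5 + 30*d^4 + 29*d^3 - 2*d^2 + 6*d - 4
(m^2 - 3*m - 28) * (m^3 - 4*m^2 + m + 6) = m^5 - 7*m^4 - 15*m^3 + 115*m^2 - 46*m - 168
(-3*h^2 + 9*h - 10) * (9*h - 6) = -27*h^3 + 99*h^2 - 144*h + 60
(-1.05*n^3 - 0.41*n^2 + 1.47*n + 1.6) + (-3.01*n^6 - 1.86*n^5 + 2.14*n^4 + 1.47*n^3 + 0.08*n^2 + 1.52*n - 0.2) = -3.01*n^6 - 1.86*n^5 + 2.14*n^4 + 0.42*n^3 - 0.33*n^2 + 2.99*n + 1.4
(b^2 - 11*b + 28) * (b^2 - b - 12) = b^4 - 12*b^3 + 27*b^2 + 104*b - 336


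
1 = 1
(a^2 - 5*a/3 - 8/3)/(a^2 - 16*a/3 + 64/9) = 3*(a + 1)/(3*a - 8)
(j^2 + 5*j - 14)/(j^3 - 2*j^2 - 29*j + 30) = (j^2 + 5*j - 14)/(j^3 - 2*j^2 - 29*j + 30)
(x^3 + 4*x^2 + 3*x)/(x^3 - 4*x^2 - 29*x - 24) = x/(x - 8)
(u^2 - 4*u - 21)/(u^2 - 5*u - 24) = (u - 7)/(u - 8)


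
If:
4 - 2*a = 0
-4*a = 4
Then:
No Solution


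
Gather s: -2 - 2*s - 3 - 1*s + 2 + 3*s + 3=0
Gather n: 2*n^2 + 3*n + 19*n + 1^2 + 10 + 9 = 2*n^2 + 22*n + 20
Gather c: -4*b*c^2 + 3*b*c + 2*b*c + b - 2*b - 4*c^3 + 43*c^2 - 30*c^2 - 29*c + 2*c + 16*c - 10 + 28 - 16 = -b - 4*c^3 + c^2*(13 - 4*b) + c*(5*b - 11) + 2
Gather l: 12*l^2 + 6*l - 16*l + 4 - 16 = 12*l^2 - 10*l - 12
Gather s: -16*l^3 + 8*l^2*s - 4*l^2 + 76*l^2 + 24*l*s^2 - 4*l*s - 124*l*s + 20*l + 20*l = -16*l^3 + 72*l^2 + 24*l*s^2 + 40*l + s*(8*l^2 - 128*l)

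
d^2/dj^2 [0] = 0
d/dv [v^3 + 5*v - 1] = 3*v^2 + 5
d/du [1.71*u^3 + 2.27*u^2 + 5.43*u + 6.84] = 5.13*u^2 + 4.54*u + 5.43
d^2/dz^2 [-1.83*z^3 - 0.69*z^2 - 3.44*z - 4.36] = -10.98*z - 1.38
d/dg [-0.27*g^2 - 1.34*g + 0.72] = -0.54*g - 1.34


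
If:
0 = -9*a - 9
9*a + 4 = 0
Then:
No Solution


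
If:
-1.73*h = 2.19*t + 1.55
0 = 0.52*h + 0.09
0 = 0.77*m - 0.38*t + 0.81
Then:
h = -0.17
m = -1.33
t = -0.57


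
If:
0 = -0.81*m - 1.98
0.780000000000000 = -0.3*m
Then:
No Solution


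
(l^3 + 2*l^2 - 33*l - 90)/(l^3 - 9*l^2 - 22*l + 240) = (l + 3)/(l - 8)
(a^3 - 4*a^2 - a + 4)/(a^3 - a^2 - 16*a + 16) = (a + 1)/(a + 4)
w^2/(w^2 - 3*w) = w/(w - 3)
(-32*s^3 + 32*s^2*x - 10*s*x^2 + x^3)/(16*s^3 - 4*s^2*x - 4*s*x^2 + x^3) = (-4*s + x)/(2*s + x)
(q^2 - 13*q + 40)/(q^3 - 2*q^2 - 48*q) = (q - 5)/(q*(q + 6))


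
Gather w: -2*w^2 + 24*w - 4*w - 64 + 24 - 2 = -2*w^2 + 20*w - 42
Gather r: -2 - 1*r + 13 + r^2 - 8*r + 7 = r^2 - 9*r + 18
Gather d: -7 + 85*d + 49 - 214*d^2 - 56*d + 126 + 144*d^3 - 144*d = 144*d^3 - 214*d^2 - 115*d + 168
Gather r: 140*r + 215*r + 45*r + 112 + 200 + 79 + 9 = 400*r + 400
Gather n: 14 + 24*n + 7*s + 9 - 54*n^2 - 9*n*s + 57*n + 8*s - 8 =-54*n^2 + n*(81 - 9*s) + 15*s + 15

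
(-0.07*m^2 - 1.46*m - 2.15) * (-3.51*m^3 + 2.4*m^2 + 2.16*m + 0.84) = 0.2457*m^5 + 4.9566*m^4 + 3.8913*m^3 - 8.3724*m^2 - 5.8704*m - 1.806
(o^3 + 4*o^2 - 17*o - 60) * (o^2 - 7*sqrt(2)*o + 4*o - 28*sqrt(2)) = o^5 - 7*sqrt(2)*o^4 + 8*o^4 - 56*sqrt(2)*o^3 - o^3 - 128*o^2 + 7*sqrt(2)*o^2 - 240*o + 896*sqrt(2)*o + 1680*sqrt(2)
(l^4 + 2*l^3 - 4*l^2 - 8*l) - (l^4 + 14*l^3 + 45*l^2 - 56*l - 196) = -12*l^3 - 49*l^2 + 48*l + 196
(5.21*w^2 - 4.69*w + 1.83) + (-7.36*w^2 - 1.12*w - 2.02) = -2.15*w^2 - 5.81*w - 0.19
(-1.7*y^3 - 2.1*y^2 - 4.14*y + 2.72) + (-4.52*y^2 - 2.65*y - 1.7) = -1.7*y^3 - 6.62*y^2 - 6.79*y + 1.02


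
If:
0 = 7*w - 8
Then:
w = 8/7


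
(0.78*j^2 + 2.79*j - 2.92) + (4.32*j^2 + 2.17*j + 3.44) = 5.1*j^2 + 4.96*j + 0.52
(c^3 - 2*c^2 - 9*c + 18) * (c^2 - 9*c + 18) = c^5 - 11*c^4 + 27*c^3 + 63*c^2 - 324*c + 324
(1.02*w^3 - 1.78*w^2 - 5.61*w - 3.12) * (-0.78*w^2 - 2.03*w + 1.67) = -0.7956*w^5 - 0.6822*w^4 + 9.6926*w^3 + 10.8493*w^2 - 3.0351*w - 5.2104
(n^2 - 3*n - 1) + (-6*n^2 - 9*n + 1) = -5*n^2 - 12*n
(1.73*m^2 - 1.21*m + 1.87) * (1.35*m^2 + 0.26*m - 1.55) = 2.3355*m^4 - 1.1837*m^3 - 0.4716*m^2 + 2.3617*m - 2.8985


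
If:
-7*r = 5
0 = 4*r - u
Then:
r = -5/7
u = -20/7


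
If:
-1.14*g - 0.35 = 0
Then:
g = -0.31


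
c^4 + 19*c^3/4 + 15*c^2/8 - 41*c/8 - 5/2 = (c - 1)*(c + 1/2)*(c + 5/4)*(c + 4)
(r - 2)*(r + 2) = r^2 - 4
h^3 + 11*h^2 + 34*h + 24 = (h + 1)*(h + 4)*(h + 6)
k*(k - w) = k^2 - k*w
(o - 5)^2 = o^2 - 10*o + 25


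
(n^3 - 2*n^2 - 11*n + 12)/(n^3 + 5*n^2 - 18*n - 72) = (n - 1)/(n + 6)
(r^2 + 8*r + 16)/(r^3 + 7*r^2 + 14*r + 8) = (r + 4)/(r^2 + 3*r + 2)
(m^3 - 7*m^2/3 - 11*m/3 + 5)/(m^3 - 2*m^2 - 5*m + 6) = (m + 5/3)/(m + 2)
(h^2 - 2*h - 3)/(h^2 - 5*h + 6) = (h + 1)/(h - 2)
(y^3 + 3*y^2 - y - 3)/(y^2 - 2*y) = (y^3 + 3*y^2 - y - 3)/(y*(y - 2))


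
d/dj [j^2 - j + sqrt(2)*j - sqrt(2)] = 2*j - 1 + sqrt(2)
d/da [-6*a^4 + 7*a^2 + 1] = -24*a^3 + 14*a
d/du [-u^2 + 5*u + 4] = 5 - 2*u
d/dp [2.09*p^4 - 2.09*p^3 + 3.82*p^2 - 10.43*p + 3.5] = 8.36*p^3 - 6.27*p^2 + 7.64*p - 10.43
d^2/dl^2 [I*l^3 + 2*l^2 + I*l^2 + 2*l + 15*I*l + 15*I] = 6*I*l + 4 + 2*I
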